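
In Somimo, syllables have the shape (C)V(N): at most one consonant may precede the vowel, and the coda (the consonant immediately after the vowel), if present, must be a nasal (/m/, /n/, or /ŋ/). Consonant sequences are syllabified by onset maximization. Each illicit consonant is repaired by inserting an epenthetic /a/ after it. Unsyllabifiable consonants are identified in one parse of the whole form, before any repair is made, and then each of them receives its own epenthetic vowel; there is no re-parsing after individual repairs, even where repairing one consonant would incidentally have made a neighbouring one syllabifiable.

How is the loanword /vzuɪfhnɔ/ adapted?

vazuɪfahanɔ

Under (C)V(N), the unsyllabifiable consonants are /v/, /f/, /h/ (only a nasal (/m/, /n/, or /ŋ/) is licensed in coda position; onsets are limited to one consonant).
Each unlicensed consonant becomes the onset of a new syllable: /v/ → /va/, /f/ → /fa/, /h/ → /ha/.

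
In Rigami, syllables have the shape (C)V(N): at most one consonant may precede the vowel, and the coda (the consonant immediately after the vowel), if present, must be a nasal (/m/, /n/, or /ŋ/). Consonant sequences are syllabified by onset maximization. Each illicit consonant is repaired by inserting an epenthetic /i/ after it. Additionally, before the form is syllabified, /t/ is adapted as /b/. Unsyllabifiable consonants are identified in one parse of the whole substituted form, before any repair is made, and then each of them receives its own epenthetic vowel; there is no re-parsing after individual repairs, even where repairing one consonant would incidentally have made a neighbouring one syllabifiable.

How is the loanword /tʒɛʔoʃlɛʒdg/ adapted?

Substitution: /t/ → /b/, giving /bʒɛʔoʃlɛʒdg/.
Under (C)V(N), the unsyllabifiable consonants are /b/, /ʃ/, /ʒ/, /d/, /g/ (only a nasal (/m/, /n/, or /ŋ/) is licensed in coda position; onsets are limited to one consonant).
Each unlicensed consonant becomes the onset of a new syllable: /b/ → /bi/, /ʃ/ → /ʃi/, /ʒ/ → /ʒi/, /d/ → /di/, /g/ → /gi/.

biʒɛʔoʃilɛʒidigi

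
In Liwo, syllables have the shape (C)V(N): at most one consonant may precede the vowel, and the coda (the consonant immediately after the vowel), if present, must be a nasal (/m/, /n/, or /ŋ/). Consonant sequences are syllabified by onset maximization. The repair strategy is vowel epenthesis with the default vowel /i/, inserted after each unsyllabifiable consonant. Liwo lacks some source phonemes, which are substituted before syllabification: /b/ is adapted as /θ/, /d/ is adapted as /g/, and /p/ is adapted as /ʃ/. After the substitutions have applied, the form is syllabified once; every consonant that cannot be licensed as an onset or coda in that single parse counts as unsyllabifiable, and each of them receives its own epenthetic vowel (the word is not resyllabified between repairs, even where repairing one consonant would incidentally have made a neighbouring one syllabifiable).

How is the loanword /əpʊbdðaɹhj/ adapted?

əʃʊθigiðaɹihiji

Substitution: /p/ → /ʃ/, /b/ → /θ/, /d/ → /g/, giving /əʃʊθgðaɹhj/.
Syllabifying with onset maximization leaves /θ/, /g/, /ɹ/, /h/, /j/ stranded (only a nasal (/m/, /n/, or /ŋ/) is licensed in coda position; onsets are limited to one consonant).
Epenthesis after each stranded consonant: /θ/ → /θi/, /g/ → /gi/, /ɹ/ → /ɹi/, /h/ → /hi/, /j/ → /ji/.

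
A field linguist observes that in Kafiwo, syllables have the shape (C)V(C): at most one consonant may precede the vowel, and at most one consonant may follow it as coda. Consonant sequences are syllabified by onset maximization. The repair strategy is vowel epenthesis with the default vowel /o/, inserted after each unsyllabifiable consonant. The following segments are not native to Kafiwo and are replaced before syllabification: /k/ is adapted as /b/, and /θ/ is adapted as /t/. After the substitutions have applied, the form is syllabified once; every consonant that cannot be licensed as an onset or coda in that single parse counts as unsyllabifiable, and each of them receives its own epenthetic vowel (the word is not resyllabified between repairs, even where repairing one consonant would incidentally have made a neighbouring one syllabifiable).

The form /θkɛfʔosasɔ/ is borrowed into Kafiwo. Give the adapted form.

Substitution: /θ/ → /t/, /k/ → /b/, giving /tbɛfʔosasɔ/.
Under (C)V(C), the unsyllabifiable consonants are /t/ (at most one coda consonant is licensed; onsets are limited to one consonant).
Inserting the epenthetic vowel yields /t/ → /to/.

tobɛfʔosasɔ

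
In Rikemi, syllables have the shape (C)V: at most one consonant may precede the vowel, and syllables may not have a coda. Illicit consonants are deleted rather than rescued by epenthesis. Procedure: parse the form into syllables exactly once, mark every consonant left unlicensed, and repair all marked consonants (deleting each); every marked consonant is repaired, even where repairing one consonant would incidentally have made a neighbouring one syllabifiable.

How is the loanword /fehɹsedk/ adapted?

fese

Under (C)V, the unsyllabifiable consonants are /h/, /ɹ/, /d/, /k/ (no codas are permitted; onsets are limited to one consonant).
Deletion applies to /h/, /ɹ/, /d/, /k/.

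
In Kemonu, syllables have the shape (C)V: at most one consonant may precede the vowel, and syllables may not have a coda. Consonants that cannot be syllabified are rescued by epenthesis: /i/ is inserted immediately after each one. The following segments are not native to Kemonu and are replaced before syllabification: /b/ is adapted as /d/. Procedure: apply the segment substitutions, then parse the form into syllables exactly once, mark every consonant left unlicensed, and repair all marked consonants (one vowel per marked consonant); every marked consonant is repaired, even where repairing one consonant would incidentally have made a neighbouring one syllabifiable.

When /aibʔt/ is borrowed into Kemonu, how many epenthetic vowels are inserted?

3

After substitution the input is /aidʔt/.
The unsyllabifiable consonants are /d/, /ʔ/, /t/; each receives one epenthetic vowel.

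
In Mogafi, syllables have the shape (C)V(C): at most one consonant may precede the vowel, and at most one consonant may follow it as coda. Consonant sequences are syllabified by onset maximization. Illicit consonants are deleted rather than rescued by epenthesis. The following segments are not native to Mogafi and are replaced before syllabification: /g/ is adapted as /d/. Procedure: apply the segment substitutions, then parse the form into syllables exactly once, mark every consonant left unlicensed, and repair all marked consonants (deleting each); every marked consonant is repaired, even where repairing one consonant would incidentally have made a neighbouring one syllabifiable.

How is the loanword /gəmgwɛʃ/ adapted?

Substitution: /g/ → /d/, giving /dəmdwɛʃ/.
Syllabifying with onset maximization leaves /d/ stranded (at most one coda consonant is licensed; onsets are limited to one consonant).
Deletion applies to /d/.

dəmwɛʃ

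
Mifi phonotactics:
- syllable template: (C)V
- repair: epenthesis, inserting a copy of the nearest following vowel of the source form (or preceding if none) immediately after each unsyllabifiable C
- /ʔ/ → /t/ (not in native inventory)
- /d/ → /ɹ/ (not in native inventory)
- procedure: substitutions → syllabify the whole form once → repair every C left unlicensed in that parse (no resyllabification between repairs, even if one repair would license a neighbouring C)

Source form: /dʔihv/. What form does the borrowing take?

ɹitihivi

Substitution: /d/ → /ɹ/, /ʔ/ → /t/, giving /ɹtihv/.
Under (C)V, the unsyllabifiable consonants are /ɹ/, /h/, /v/ (no codas are permitted; onsets are limited to one consonant).
Each unlicensed consonant becomes the onset of a new syllable: /ɹ/ → /ɹi/, /h/ → /hi/, /v/ → /vi/.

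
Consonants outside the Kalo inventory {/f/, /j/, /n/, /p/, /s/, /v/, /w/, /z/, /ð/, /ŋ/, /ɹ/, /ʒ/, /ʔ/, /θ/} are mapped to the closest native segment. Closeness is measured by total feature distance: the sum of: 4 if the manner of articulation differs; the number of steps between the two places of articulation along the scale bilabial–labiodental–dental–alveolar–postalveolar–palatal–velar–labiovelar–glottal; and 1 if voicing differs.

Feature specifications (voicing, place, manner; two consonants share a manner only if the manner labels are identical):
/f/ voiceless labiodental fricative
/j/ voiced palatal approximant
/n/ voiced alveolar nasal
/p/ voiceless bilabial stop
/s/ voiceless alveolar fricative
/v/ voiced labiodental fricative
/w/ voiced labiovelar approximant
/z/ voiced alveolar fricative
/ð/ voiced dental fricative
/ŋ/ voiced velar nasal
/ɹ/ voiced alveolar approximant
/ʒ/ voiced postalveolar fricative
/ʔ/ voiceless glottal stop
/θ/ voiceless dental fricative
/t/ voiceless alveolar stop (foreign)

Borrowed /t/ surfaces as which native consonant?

p

/p/ is closest: same manner (stop), place distance 3 (alveolar→bilabial), same voicing; total 3. Next closest is /s/ at distance 4.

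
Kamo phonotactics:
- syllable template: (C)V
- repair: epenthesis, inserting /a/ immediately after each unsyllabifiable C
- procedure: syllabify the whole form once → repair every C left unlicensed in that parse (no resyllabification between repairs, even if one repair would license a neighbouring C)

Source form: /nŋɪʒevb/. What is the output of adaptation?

naŋɪʒevaba

Syllabifying with onset maximization leaves /n/, /v/, /b/ stranded (no codas are permitted; onsets are limited to one consonant).
Epenthesis after each stranded consonant: /n/ → /na/, /v/ → /va/, /b/ → /ba/.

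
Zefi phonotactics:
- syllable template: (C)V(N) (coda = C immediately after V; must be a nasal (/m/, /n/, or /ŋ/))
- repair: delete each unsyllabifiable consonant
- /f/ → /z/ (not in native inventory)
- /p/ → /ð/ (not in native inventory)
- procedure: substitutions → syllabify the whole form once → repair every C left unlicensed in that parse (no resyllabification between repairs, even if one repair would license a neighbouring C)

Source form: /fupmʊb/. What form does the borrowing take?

zumʊ

Substitution: /f/ → /z/, /p/ → /ð/, giving /zuðmʊb/.
The consonants /ð/, /b/ cannot be parsed into a legal (C)V(N) syllable (only a nasal (/m/, /n/, or /ŋ/) is licensed in coda position; onsets are limited to one consonant).
Deleting the stranded consonants removes /ð/, /b/.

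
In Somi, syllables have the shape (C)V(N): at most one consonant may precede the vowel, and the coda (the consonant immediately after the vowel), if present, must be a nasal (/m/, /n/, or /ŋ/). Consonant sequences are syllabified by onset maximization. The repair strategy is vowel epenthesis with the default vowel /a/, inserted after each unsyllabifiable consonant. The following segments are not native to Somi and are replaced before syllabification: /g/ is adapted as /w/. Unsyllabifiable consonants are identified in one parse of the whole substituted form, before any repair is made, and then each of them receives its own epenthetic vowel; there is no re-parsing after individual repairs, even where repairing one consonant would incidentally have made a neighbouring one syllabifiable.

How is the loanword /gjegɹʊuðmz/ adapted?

Substitution: /g/ → /w/, giving /wjewɹʊuðmz/.
The consonants /w/, /w/, /ð/, /m/, /z/ cannot be parsed into a legal (C)V(N) syllable (only a nasal (/m/, /n/, or /ŋ/) is licensed in coda position; onsets are limited to one consonant).
Inserting the epenthetic vowel yields /w/ → /wa/, /w/ → /wa/, /ð/ → /ða/, /m/ → /ma/, /z/ → /za/.

wajewaɹʊuðamaza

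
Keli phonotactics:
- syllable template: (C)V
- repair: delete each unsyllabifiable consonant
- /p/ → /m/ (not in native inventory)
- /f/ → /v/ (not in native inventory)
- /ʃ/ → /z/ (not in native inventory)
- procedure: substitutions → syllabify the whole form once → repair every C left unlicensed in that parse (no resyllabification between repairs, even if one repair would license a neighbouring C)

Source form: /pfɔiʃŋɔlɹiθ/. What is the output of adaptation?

Substitution: /p/ → /m/, /f/ → /v/, /ʃ/ → /z/, giving /mvɔizŋɔlɹiθ/.
Syllabifying with onset maximization leaves /m/, /z/, /l/, /θ/ stranded (no codas are permitted; onsets are limited to one consonant).
Deletion applies to /m/, /z/, /l/, /θ/.

vɔiŋɔɹi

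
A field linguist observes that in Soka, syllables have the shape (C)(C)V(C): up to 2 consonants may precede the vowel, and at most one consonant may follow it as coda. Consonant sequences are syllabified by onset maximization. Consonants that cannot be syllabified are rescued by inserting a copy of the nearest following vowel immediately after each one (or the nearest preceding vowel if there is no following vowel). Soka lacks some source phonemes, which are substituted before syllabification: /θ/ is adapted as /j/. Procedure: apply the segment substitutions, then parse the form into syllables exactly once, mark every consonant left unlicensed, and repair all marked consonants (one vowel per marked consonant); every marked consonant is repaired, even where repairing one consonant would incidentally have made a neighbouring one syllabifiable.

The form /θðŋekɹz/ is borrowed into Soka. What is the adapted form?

jeðŋekɹeze

Substitution: /θ/ → /j/, giving /jðŋekɹz/.
Syllabifying with onset maximization leaves /j/, /ɹ/, /z/ stranded (at most one coda consonant is licensed; onsets may contain at most 2 consonants).
Epenthesis after each stranded consonant: /j/ → /je/, /ɹ/ → /ɹe/, /z/ → /ze/.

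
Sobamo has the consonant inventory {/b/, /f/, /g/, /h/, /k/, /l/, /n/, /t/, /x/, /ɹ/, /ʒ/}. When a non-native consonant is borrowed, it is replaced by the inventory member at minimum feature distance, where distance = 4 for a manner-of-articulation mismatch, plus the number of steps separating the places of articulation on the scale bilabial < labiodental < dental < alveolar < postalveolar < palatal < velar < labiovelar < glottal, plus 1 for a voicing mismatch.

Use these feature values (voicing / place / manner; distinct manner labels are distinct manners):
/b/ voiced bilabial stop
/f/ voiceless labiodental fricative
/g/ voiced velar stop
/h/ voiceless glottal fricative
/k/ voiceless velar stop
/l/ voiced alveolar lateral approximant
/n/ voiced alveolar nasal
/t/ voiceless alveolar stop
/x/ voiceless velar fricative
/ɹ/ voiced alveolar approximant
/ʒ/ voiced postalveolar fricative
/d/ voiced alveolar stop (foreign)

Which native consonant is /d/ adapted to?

t

/t/ is closest: same manner (stop), place distance 0 (alveolar→alveolar), voicing differs (+1); total 1. Next closest is /b/ at distance 3.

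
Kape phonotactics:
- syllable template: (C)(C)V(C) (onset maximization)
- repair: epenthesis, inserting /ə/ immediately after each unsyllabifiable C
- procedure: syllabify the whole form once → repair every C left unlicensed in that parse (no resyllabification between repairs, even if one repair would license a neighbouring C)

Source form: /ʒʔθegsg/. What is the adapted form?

The consonants /ʒ/, /s/, /g/ cannot be parsed into a legal (C)(C)V(C) syllable (at most one coda consonant is licensed; onsets may contain at most 2 consonants).
Inserting the epenthetic vowel yields /ʒ/ → /ʒə/, /s/ → /sə/, /g/ → /gə/.

ʒəʔθegsəgə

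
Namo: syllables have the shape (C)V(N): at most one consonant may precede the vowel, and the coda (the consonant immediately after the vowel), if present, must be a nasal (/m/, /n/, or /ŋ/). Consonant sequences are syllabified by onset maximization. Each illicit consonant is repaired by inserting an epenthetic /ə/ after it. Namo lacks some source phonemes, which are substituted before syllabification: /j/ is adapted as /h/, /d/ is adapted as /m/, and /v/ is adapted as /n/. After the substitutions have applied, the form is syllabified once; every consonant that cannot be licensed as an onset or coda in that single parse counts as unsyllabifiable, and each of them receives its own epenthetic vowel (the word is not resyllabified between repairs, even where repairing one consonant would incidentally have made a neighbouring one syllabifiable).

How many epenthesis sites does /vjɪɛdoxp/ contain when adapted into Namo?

After substitution the input is /nhɪɛmoxp/.
The unsyllabifiable consonants are /n/, /x/, /p/; each receives one epenthetic vowel.

3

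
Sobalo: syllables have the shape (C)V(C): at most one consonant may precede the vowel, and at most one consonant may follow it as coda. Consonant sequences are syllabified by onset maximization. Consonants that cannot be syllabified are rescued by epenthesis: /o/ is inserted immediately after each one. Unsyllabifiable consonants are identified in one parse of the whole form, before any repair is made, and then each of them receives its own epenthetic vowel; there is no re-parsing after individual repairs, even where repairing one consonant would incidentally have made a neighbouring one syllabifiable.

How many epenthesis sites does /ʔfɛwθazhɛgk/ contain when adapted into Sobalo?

The unsyllabifiable consonants are /ʔ/, /k/; each receives one epenthetic vowel.

2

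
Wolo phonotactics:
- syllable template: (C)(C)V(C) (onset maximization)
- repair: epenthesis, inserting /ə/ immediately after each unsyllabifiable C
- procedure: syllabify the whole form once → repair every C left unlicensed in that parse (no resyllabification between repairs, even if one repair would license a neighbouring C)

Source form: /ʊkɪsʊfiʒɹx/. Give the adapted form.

ʊkɪsʊfiʒɹəxə

Under (C)(C)V(C), the unsyllabifiable consonants are /ɹ/, /x/ (at most one coda consonant is licensed; onsets may contain at most 2 consonants).
Epenthesis after each stranded consonant: /ɹ/ → /ɹə/, /x/ → /xə/.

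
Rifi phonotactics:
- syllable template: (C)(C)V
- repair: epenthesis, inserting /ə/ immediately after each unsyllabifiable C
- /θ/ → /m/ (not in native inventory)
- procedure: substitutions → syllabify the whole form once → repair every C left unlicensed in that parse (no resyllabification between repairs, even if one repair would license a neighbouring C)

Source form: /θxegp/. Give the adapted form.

Substitution: /θ/ → /m/, giving /mxegp/.
Syllabifying with onset maximization leaves /g/, /p/ stranded (no codas are permitted; onsets may contain at most 2 consonants).
Each unlicensed consonant becomes the onset of a new syllable: /g/ → /gə/, /p/ → /pə/.

mxegəpə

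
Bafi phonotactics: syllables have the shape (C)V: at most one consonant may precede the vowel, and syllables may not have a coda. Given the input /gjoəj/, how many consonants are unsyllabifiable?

2

Under (C)V, the unsyllabifiable consonants are /g/, /j/ (no codas are permitted; onsets are limited to one consonant).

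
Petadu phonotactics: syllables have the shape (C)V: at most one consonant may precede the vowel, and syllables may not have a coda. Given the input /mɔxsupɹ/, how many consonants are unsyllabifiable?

The consonants /x/, /p/, /ɹ/ cannot be parsed into a legal (C)V syllable (no codas are permitted; onsets are limited to one consonant).

3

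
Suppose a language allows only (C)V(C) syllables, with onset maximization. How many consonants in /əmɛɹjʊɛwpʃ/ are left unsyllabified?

The consonants /p/, /ʃ/ cannot be parsed into a legal (C)V(C) syllable (at most one coda consonant is licensed; onsets are limited to one consonant).

2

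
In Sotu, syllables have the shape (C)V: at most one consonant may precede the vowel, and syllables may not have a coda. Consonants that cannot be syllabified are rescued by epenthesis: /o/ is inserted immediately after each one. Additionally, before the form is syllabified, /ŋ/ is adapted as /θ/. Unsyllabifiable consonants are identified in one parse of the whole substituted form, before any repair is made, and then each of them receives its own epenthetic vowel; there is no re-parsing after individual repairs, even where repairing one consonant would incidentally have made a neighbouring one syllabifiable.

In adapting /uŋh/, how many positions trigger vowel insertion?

After substitution the input is /uθh/.
The unsyllabifiable consonants are /θ/, /h/; each receives one epenthetic vowel.

2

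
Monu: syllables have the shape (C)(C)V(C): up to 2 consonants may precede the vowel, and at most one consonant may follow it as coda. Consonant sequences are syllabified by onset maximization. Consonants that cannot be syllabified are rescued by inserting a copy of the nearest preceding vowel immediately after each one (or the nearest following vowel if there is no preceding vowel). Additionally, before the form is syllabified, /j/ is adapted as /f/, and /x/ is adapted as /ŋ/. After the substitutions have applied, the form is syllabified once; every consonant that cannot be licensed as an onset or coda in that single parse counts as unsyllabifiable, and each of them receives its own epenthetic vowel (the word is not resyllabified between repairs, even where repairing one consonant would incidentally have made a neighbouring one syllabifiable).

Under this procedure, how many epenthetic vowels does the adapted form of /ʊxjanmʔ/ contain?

After substitution the input is /ʊŋfanmʔ/.
The unsyllabifiable consonants are /m/, /ʔ/; each receives one epenthetic vowel.

2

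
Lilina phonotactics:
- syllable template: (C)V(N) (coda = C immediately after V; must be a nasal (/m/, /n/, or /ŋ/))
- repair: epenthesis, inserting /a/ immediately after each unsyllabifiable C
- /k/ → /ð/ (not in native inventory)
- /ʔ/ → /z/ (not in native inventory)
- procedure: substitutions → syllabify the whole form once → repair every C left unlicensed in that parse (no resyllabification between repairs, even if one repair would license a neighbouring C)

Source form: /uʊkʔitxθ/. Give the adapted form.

uʊðazitaxaθa

Substitution: /k/ → /ð/, /ʔ/ → /z/, giving /uʊðzitxθ/.
Syllabifying with onset maximization leaves /ð/, /t/, /x/, /θ/ stranded (only a nasal (/m/, /n/, or /ŋ/) is licensed in coda position; onsets are limited to one consonant).
Inserting the epenthetic vowel yields /ð/ → /ða/, /t/ → /ta/, /x/ → /xa/, /θ/ → /θa/.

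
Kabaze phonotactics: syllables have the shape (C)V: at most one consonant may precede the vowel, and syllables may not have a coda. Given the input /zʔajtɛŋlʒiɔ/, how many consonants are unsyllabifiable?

Under (C)V, the unsyllabifiable consonants are /z/, /j/, /ŋ/, /l/ (no codas are permitted; onsets are limited to one consonant).

4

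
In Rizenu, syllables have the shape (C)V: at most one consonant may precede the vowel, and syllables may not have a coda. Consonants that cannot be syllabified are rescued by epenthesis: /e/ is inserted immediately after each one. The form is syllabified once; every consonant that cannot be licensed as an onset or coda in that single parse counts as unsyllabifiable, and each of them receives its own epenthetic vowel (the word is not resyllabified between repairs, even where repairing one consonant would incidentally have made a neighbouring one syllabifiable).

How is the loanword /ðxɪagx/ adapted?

Syllabifying with onset maximization leaves /ð/, /g/, /x/ stranded (no codas are permitted; onsets are limited to one consonant).
Each unlicensed consonant becomes the onset of a new syllable: /ð/ → /ðe/, /g/ → /ge/, /x/ → /xe/.

ðexɪagexe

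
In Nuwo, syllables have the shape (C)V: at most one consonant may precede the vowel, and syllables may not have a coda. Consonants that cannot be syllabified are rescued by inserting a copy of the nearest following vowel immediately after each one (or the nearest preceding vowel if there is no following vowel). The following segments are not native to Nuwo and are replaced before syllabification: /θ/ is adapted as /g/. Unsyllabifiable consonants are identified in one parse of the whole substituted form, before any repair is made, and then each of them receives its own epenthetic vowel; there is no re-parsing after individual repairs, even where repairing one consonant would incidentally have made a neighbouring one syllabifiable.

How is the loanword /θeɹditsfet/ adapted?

Substitution: /θ/ → /g/, giving /geɹditsfet/.
Syllabifying with onset maximization leaves /ɹ/, /t/, /s/, /t/ stranded (no codas are permitted; onsets are limited to one consonant).
Inserting the epenthetic vowel yields /ɹ/ → /ɹi/, /t/ → /te/, /s/ → /se/, /t/ → /te/.

geɹiditesefete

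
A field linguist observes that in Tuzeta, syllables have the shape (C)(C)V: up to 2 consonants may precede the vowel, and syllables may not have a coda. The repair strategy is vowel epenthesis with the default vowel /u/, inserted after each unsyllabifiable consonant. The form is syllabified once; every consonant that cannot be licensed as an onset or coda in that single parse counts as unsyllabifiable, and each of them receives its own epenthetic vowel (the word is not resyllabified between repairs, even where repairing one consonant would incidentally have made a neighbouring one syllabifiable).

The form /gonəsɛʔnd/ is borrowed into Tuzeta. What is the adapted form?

Under (C)(C)V, the unsyllabifiable consonants are /ʔ/, /n/, /d/ (no codas are permitted; onsets may contain at most 2 consonants).
Inserting the epenthetic vowel yields /ʔ/ → /ʔu/, /n/ → /nu/, /d/ → /du/.

gonəsɛʔunudu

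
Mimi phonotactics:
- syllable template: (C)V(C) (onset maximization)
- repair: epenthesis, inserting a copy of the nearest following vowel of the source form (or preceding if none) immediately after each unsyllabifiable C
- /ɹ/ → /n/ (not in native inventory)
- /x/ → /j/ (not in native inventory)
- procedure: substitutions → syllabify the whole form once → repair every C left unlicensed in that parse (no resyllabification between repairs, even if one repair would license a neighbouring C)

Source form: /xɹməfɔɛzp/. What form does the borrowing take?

Substitution: /x/ → /j/, /ɹ/ → /n/, giving /jnməfɔɛzp/.
Under (C)V(C), the unsyllabifiable consonants are /j/, /n/, /p/ (at most one coda consonant is licensed; onsets are limited to one consonant).
Each unlicensed consonant becomes the onset of a new syllable: /j/ → /jə/, /n/ → /nə/, /p/ → /pɛ/.

jənəməfɔɛzpɛ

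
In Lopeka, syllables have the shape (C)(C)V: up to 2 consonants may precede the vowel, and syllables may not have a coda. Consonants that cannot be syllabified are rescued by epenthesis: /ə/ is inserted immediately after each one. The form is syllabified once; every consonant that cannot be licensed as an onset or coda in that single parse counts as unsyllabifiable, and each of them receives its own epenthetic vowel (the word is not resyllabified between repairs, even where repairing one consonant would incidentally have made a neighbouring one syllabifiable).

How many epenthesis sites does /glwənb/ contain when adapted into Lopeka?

3

The unsyllabifiable consonants are /g/, /n/, /b/; each receives one epenthetic vowel.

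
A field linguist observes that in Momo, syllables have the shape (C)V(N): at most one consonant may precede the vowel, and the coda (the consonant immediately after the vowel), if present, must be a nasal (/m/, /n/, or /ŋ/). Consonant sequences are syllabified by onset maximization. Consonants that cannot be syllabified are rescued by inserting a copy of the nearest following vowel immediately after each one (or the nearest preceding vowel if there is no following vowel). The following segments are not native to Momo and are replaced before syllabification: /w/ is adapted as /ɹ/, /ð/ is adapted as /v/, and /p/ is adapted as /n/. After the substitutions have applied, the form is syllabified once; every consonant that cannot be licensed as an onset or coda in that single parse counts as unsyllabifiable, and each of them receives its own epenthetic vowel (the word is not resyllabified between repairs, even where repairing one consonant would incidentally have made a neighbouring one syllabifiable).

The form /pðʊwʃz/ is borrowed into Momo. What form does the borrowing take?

Substitution: /p/ → /n/, /ð/ → /v/, /w/ → /ɹ/, giving /nvʊɹʃz/.
The consonants /n/, /ɹ/, /ʃ/, /z/ cannot be parsed into a legal (C)V(N) syllable (only a nasal (/m/, /n/, or /ŋ/) is licensed in coda position; onsets are limited to one consonant).
Epenthesis after each stranded consonant: /n/ → /nʊ/, /ɹ/ → /ɹʊ/, /ʃ/ → /ʃʊ/, /z/ → /zʊ/.

nʊvʊɹʊʃʊzʊ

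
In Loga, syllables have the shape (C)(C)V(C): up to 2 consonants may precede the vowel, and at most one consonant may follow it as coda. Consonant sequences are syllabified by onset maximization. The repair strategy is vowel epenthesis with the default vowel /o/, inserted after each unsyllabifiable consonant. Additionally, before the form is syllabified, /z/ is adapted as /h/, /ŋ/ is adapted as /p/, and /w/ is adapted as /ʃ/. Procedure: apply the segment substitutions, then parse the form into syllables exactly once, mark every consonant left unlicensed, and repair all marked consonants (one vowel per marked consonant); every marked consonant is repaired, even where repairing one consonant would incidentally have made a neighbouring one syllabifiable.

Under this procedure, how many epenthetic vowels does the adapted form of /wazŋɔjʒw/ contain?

After substitution the input is /ʃahpɔjʒʃ/.
The unsyllabifiable consonants are /ʒ/, /ʃ/; each receives one epenthetic vowel.

2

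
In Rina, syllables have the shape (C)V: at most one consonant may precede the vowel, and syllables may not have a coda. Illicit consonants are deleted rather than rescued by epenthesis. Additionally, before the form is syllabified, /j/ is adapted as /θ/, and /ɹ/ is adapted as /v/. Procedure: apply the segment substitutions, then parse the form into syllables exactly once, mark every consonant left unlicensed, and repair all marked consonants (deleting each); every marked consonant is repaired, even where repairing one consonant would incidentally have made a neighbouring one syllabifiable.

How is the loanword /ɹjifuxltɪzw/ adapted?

θifutɪ

Substitution: /ɹ/ → /v/, /j/ → /θ/, giving /vθifuxltɪzw/.
The consonants /v/, /x/, /l/, /z/, /w/ cannot be parsed into a legal (C)V syllable (no codas are permitted; onsets are limited to one consonant).
Each unlicensed consonant is deleted: /v/, /x/, /l/, /z/, /w/.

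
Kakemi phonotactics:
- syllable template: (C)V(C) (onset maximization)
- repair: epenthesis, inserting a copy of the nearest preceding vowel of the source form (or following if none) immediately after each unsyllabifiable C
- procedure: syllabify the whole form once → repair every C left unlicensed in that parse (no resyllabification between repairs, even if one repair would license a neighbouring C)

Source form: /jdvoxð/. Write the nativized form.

jodovoxðo

Under (C)V(C), the unsyllabifiable consonants are /j/, /d/, /ð/ (at most one coda consonant is licensed; onsets are limited to one consonant).
Inserting the epenthetic vowel yields /j/ → /jo/, /d/ → /do/, /ð/ → /ðo/.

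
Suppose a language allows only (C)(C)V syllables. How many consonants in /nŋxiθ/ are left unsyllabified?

Under (C)(C)V, the unsyllabifiable consonants are /n/, /θ/ (no codas are permitted; onsets may contain at most 2 consonants).

2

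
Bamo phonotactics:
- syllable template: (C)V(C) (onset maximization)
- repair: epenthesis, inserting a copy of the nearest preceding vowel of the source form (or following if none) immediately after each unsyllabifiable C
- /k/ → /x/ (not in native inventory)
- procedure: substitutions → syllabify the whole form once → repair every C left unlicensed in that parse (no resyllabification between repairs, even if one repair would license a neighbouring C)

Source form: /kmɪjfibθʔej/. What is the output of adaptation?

xɪmɪjfibθiʔej

Substitution: /k/ → /x/, giving /xmɪjfibθʔej/.
Syllabifying with onset maximization leaves /x/, /θ/ stranded (at most one coda consonant is licensed; onsets are limited to one consonant).
Epenthesis after each stranded consonant: /x/ → /xɪ/, /θ/ → /θi/.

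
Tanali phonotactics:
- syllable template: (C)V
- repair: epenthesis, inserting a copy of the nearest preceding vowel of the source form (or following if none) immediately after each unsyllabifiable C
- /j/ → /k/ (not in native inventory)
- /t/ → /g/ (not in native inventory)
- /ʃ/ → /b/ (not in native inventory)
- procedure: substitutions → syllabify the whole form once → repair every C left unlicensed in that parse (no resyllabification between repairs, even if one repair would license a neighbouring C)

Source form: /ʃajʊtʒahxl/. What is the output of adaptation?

Substitution: /ʃ/ → /b/, /j/ → /k/, /t/ → /g/, giving /bakʊgʒahxl/.
Syllabifying with onset maximization leaves /g/, /h/, /x/, /l/ stranded (no codas are permitted; onsets are limited to one consonant).
Inserting the epenthetic vowel yields /g/ → /gʊ/, /h/ → /ha/, /x/ → /xa/, /l/ → /la/.

bakʊgʊʒahaxala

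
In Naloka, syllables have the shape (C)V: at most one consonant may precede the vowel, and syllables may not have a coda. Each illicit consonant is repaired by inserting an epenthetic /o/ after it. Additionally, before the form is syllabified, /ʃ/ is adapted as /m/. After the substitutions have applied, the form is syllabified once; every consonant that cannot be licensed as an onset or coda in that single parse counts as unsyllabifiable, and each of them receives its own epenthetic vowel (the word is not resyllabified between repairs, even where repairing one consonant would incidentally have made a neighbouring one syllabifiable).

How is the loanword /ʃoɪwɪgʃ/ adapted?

moɪwɪgomo

Substitution: /ʃ/ → /m/, giving /moɪwɪgm/.
Under (C)V, the unsyllabifiable consonants are /g/, /m/ (no codas are permitted; onsets are limited to one consonant).
Each unlicensed consonant becomes the onset of a new syllable: /g/ → /go/, /m/ → /mo/.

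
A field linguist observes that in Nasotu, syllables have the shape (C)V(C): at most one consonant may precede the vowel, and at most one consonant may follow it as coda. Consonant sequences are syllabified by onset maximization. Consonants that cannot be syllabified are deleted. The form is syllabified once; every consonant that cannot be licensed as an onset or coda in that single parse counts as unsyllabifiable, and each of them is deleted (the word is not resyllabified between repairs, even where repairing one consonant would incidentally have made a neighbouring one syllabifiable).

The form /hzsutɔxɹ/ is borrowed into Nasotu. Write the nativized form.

Syllabifying with onset maximization leaves /h/, /z/, /ɹ/ stranded (at most one coda consonant is licensed; onsets are limited to one consonant).
Each unlicensed consonant is deleted: /h/, /z/, /ɹ/.

sutɔx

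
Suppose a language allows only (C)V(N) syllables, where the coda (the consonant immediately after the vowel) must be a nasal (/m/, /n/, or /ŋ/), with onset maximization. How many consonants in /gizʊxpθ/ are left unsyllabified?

Syllabifying with onset maximization leaves /x/, /p/, /θ/ stranded (only a nasal (/m/, /n/, or /ŋ/) is licensed in coda position; onsets are limited to one consonant).

3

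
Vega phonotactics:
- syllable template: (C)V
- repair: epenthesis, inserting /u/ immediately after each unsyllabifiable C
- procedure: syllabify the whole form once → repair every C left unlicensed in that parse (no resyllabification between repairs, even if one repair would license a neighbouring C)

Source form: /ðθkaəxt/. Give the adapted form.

Syllabifying with onset maximization leaves /ð/, /θ/, /x/, /t/ stranded (no codas are permitted; onsets are limited to one consonant).
Inserting the epenthetic vowel yields /ð/ → /ðu/, /θ/ → /θu/, /x/ → /xu/, /t/ → /tu/.

ðuθukaəxutu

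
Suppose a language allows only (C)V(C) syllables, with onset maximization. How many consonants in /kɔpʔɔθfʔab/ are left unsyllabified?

1

Under (C)V(C), the unsyllabifiable consonants are /f/ (at most one coda consonant is licensed; onsets are limited to one consonant).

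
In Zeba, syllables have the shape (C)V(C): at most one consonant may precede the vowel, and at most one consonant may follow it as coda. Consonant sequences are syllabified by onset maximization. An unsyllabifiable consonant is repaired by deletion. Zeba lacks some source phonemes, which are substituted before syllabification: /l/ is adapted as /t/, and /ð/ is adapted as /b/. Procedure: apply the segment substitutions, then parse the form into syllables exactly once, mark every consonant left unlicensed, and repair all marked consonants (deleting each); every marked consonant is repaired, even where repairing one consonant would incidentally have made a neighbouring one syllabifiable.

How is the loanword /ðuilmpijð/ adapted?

buitpij

Substitution: /ð/ → /b/, /l/ → /t/, giving /buitmpijb/.
Under (C)V(C), the unsyllabifiable consonants are /m/, /b/ (at most one coda consonant is licensed; onsets are limited to one consonant).
Deleting the stranded consonants removes /m/, /b/.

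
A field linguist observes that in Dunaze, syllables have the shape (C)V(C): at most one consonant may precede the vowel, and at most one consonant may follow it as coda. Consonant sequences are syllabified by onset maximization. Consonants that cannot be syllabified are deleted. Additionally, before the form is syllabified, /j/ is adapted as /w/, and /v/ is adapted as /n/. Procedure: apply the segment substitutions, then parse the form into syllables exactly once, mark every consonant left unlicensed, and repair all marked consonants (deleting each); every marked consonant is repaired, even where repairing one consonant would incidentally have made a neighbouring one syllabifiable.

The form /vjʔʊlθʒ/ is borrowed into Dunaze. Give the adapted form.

Substitution: /v/ → /n/, /j/ → /w/, giving /nwʔʊlθʒ/.
Under (C)V(C), the unsyllabifiable consonants are /n/, /w/, /θ/, /ʒ/ (at most one coda consonant is licensed; onsets are limited to one consonant).
Deletion applies to /n/, /w/, /θ/, /ʒ/.

ʔʊl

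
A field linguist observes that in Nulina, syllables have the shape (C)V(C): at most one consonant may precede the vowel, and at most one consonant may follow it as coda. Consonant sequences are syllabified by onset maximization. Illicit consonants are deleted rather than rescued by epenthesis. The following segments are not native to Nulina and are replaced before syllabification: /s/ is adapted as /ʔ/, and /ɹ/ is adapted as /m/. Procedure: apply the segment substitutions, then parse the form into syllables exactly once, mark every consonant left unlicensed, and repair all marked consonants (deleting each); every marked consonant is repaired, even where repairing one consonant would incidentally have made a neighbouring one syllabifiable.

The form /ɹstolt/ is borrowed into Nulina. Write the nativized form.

Substitution: /ɹ/ → /m/, /s/ → /ʔ/, giving /mʔtolt/.
Syllabifying with onset maximization leaves /m/, /ʔ/, /t/ stranded (at most one coda consonant is licensed; onsets are limited to one consonant).
Deleting the stranded consonants removes /m/, /ʔ/, /t/.

tol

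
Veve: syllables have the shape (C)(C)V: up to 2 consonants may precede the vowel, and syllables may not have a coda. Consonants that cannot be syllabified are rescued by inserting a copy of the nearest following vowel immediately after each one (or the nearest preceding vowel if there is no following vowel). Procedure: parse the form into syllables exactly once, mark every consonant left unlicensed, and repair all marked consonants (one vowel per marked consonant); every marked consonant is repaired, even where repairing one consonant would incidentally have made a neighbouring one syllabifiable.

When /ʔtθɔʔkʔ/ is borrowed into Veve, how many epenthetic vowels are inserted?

4

The unsyllabifiable consonants are /ʔ/, /ʔ/, /k/, /ʔ/; each receives one epenthetic vowel.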